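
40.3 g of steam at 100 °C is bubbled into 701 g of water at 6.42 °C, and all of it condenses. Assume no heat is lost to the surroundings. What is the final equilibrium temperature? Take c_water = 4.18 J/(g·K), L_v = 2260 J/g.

T_f ≈ 40.9 °C

Let T be the final temperature. ΣQ_i = 0:
latent heat released on condensation: 40.3·2260 = 91078; condensed water 100 °C→T: 168.45(T − 100); original water: 2930.2(T − 6.42)
3098.6 T = 91078 + 16845 + 18812 = 126735
T ≈ 40.90 °C, under the boiling point, so the assumption holds.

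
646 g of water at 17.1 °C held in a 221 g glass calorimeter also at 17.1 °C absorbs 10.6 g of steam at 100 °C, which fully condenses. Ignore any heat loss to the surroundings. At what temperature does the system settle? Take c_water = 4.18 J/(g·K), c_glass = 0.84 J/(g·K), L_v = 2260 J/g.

T_f ≈ 26.5 °C

Taking heat into each body as positive, Σ m c ΔT = 0:
latent heat released on condensation: 10.6×2260 = 23956; condensate cools 100→T: 10.6×4.18×(T − 100) = 44.31(T − 100); water warms: 646×4.18×(T − 17.1) = 2700.3(T − 17.1); cup: 185.64(T − 17.1)
2930.2 T = 23956 + 4430.8 + 49349 = 77736
T ≈ 26.53 °C, under the boiling point, so the assumption holds.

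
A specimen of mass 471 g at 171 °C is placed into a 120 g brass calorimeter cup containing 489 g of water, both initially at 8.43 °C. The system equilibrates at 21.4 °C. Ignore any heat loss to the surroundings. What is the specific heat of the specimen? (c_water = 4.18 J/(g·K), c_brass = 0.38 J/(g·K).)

c ≈ 0.385 J/(g·K)

Heat gained plus heat lost sum to zero:
471·c·(21.4 − 171) + 489·4.18·(21.4 − 8.43) + 120·0.38·(21.4 − 8.43) = 0
-70462 c = -27102
c = -27102/-70462 ≈ 0.3846 J/(g·K)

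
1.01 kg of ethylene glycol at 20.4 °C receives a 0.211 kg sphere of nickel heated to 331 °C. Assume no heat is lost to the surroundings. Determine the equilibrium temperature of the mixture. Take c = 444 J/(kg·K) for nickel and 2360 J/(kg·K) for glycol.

Energy conservation, ΣQ = 0:
0.211·444·(T − 331) + 1.01·2360·(T − 20.4) = 0
93.68(T − 331) + 2383.6(T − 20.4) = 0
2477.3 T = 79635
T ≈ 32.15 °C

T_f ≈ 32.1 °C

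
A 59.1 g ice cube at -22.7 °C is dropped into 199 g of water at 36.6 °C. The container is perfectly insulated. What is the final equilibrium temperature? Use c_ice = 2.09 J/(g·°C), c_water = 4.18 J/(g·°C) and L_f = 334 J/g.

T_f ≈ 7.3 °C

Energy conservation, ΣQ = 0:
ice -22.7→0 °C: 59.1×2.09×22.7 = 2803.9
  fusion: m_ice L_f = 59.1×334 = 19739
  warm the meltwater: 247.04 T
  water cools: 199×4.18×(T − 36.6) = 831.82(T − 36.6)
1078.9 T = 30445 − 22543 = 7901.3
T ≈ 7.32 °C — above 0 °C, consistent with complete melting.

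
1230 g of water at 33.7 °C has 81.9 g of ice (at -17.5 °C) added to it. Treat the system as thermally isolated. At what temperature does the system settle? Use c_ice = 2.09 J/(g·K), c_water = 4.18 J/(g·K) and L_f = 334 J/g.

Setting the total heat transfer to zero:
ice -17.5→0 °C: 81.9·2.09·17.5 = 2995.5
  latent heat to melt: 81.9·334 = 27355
  meltwater 0→T: 81.9·4.18·T = 342.34 T
  water cools: 1230·4.18·(T − 33.7) = 5141.4(T − 33.7)
5483.7 T = 173265 − 30350 = 142915
T ≈ 26.06 °C — above 0 °C, consistent with complete melting.

T_f ≈ 26.1 °C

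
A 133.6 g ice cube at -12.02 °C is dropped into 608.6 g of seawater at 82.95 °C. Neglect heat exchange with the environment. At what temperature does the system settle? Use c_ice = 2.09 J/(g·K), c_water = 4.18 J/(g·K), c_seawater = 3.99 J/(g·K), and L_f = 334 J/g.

Conservation of energy gives ΣQ = 0:
warm ice to 0 °C: 133.6×2.09×(0 − (-12.02)) = 3356.3; latent heat to melt: 133.6×334 = 44622; warm the meltwater: 558.45 T; seawater cools: 608.6×3.99×(T − 82.95) = 2428.3(T − 82.95)
2986.8 T = 201429 − 47979 = 153450
T ≈ 51.38 °C — above 0 °C, consistent with complete melting.

T_f ≈ 51.4 °C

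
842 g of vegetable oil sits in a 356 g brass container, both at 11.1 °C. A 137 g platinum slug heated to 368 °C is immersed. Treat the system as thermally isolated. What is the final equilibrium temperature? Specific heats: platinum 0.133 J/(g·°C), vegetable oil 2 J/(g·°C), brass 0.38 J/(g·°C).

T_f ≈ 14.6 °C

Net heat exchanged in the isolated system is zero:
137*0.133*(T − 368) + 842*2*(T − 11.1) + 356*0.38*(T − 11.1) = 0
18.22(T − 368) + 1684(T − 11.1) + 135.28(T − 11.1) = 0
(18.22 + 1684 + 135.28) T = 18.22*368 + 1684*11.1 + 135.28*11.1
T = 26899/1837.5 ≈ 14.64 °C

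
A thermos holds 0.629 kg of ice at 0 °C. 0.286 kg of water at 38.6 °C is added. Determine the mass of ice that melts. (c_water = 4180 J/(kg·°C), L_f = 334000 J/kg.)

m_melted ≈ 0.138 kg

Cooling the water to 0 °C releases 0.286×4180×38.6 = 46146 J.
To melt every bit of ice: 0.629×334000 = 210086 J.
Since 46146 < 210086 J, not all the ice melts; equilibrium is at 0 °C.
Mass melted = 46146/334000 ≈ 0.1382 kg.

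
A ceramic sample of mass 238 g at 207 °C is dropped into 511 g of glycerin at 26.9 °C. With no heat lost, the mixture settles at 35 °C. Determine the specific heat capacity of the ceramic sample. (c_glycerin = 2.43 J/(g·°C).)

c ≈ 0.246 J/(g·°C)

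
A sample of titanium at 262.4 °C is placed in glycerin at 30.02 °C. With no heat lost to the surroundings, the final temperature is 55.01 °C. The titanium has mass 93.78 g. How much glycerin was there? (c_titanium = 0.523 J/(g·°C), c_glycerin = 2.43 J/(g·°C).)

m ≈ 168 g

Heat lost by the titanium = heat gained by the glycerin:
93.78×0.523×(262.4 − 55.01) = m×2.43×(55.01 − 30.02)
60.73 m = 10172  ⇒  m ≈ 167.5 g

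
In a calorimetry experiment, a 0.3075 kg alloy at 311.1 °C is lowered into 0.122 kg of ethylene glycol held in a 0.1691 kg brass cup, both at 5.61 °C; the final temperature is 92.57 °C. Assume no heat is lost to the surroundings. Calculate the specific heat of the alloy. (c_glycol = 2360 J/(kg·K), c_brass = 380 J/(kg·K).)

Net heat exchanged in the isolated system is zero:
0.3075×c×(92.57 − 311.1) + 0.122×2360×(92.57 − 5.61) + 0.1691×380×(92.57 − 5.61) = 0
-67.2 c = -30625
c = -30625/-67.2 ≈ 455.7 J/(kg·K)

c ≈ 456 J/(kg·K)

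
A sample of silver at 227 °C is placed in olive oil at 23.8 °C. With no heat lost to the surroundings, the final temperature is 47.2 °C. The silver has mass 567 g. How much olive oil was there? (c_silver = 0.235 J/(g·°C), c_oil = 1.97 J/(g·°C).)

m ≈ 520 g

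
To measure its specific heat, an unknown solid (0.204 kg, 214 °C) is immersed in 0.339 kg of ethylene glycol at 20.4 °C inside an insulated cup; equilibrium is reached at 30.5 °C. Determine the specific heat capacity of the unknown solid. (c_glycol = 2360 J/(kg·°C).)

Heat lost by the unknown solid = heat gained by the glycol:
0.204·c·(214 − 30.5) = 0.339·2360·(30.5 − 20.4)
37.43 c = 8080.4  ⇒  c ≈ 215.9 J/(kg·°C)

c ≈ 216 J/(kg·°C)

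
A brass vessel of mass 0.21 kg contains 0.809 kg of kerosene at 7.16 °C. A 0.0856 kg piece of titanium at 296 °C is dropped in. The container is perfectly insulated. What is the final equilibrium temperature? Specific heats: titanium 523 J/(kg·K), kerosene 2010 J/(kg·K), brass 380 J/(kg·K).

T_f ≈ 14.5 °C

T_f is the heat-capacity-weighted average of the initial temperatures:
T_f = (44.77*296 + 1626.1*7.16 + 79.8*7.16) / (44.77 + 1626.1 + 79.8)
    = 25466 / 1750.7 ≈ 14.55 °C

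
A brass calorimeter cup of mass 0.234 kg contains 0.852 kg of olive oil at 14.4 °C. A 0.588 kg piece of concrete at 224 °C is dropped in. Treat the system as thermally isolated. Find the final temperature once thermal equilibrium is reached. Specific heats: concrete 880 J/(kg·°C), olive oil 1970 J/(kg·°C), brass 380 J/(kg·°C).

T_f = Σ m_i c_i T_i / Σ m_i c_i:
T_f = (517.44*224 + 1678.4*14.4 + 88.92*14.4) / (517.44 + 1678.4 + 88.92)
    = 141357 / 2284.8 ≈ 61.87 °C

T_f ≈ 61.9 °C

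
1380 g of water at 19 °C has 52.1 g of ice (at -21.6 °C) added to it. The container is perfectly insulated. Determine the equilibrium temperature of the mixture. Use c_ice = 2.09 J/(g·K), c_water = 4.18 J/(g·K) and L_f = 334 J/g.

T_f ≈ 15.0 °C

Taking heat into each body as positive, Σ m c ΔT = 0:
warm ice to 0 °C: 52.1·2.09·(0 − (-21.6)) = 2352; melt ice: 52.1·334 = 17401; meltwater 0→T: 52.1·4.18·T = 217.78 T; water cools: 1380·4.18·(T − 19) = 5768.4(T − 19)
5986.2 T = 109600 − 19753 = 89846
T ≈ 15.01 °C — above 0 °C, consistent with complete melting.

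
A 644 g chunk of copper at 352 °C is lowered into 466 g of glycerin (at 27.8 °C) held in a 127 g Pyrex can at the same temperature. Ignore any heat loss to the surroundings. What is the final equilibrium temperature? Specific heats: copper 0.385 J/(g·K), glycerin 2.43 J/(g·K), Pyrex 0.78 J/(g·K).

T_f ≈ 82.1 °C

Heat gained plus heat lost sum to zero:
644×0.385×(T − 352) + 466×2.43×(T − 27.8) + 127×0.78×(T − 27.8) = 0
247.94(T − 352) + 1132.4(T − 27.8) + 99.06(T − 27.8) = 0
(247.94 + 1132.4 + 99.06) T = 247.94×352 + 1132.4×27.8 + 99.06×27.8
T = 121509 / 1479.4 = 82.1 °C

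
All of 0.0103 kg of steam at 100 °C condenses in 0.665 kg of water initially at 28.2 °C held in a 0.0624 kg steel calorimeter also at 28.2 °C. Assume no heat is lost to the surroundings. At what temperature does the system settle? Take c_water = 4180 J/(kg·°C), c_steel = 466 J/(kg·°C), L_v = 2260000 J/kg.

Sum of m c ΔT and latent-heat terms is zero:
condense steam: −0.0103·2260000 = −23278; condensed water 100 °C→T: 43.05(T − 100); original water: 2779.7(T − 28.2); steel cup: 0.0624·466·(T − 28.2) = 29.08(T − 28.2)
2851.8 T = 23278 + 4305.4 + 79208 = 106791
T ≈ 37.45 °C (< 100 °C, so full condensation is consistent).

T_f ≈ 37.4 °C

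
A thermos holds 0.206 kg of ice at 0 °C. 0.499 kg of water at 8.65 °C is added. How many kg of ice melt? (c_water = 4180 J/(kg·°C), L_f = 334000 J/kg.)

m_melted ≈ 0.054 kg

Cooling the water to 0 °C releases 0.499×4180×8.65 = 18042 J.
To melt every bit of ice: 0.206×334000 = 68804 J.
Since 18042 < 68804 J, not all the ice melts; equilibrium is at 0 °C.
Mass melted = 18042/334000 ≈ 0.05402 kg.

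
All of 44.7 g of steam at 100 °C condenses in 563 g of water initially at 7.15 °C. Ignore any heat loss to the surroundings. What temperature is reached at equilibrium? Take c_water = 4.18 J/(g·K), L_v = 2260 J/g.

Net heat exchanged in the isolated system is zero:
latent heat released on condensation: 44.7·2260 = 101022; condensed water 100 °C→T: 186.85(T − 100); water warms: 563·4.18·(T − 7.15) = 2353.3(T − 7.15)
2540.2 T = 101022 + 18685 + 16826 = 136533
T ≈ 53.75 °C, under the boiling point, so the assumption holds.

T_f ≈ 53.7 °C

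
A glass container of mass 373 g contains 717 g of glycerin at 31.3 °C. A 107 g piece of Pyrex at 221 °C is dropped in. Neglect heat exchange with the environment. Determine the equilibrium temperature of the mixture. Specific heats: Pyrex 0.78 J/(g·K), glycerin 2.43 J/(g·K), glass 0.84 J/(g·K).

Conservation of energy gives ΣQ = 0:
107*0.78*(T − 221) + 717*2.43*(T − 31.3) + 373*0.84*(T − 31.3) = 0
83.46(T − 221) + 1742.3(T − 31.3) + 313.32(T − 31.3) = 0
(83.46 + 1742.3 + 313.32) T = 83.46*221 + 1742.3*31.3 + 313.32*31.3
T = 82786/2139.1 ≈ 38.70 °C

T_f ≈ 38.7 °C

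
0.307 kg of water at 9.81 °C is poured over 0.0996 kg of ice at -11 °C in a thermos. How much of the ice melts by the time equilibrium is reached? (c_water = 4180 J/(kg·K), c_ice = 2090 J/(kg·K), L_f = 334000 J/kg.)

m_melted ≈ 0.0308 kg

Cooling the water to 0 °C releases 0.307·4180·9.81 = 12589 J.
Warming the ice to 0 °C takes 0.0996·2090·11 = 2289.8 J, leaving 10299 J for melting.
Melting all 0.0996 kg of ice would need 0.0996·334000 = 33266 J.
10299 J < 33266 J, so only part of the ice melts and the system sits at 0 °C.
m_melted·334000 = 10299  ⇒  m_melted ≈ 0.03084 kg.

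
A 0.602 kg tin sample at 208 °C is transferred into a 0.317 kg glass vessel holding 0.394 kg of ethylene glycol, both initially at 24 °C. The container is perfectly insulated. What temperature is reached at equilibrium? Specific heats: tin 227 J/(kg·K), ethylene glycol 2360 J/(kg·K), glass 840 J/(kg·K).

T_f ≈ 42.9 °C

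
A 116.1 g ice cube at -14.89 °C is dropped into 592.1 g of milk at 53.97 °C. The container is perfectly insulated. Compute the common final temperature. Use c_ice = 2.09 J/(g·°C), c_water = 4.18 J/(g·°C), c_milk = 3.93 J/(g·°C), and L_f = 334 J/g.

T_f ≈ 29.6 °C

Heat gained plus heat lost sum to zero:
warm ice to 0 °C: 116.1×2.09×(0 − (-14.89)) = 3613
  melt ice: 116.1×334 = 38777
  meltwater 0→T: 116.1×4.18×T = 485.3 T
  milk cools: 592.1×3.93×(T − 53.97) = 2327(T − 53.97)
2812.3 T = 125586 − 42390 = 83195
T ≈ 29.58 °C (positive, so assuming full melt was valid).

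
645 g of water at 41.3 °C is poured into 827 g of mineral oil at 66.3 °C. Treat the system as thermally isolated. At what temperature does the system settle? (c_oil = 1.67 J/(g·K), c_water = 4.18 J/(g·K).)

T_f ≈ 49.8 °C

T_f = Σ m_i c_i T_i / Σ m_i c_i:
T_f = (1381.1×66.3 + 2696.1×41.3) / (1381.1 + 2696.1)
    = 202915 / 4077.2 ≈ 49.77 °C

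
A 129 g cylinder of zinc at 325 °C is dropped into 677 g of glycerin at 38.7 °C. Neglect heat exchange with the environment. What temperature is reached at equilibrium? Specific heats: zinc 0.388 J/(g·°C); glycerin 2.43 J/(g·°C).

Net heat exchanged in the isolated system is zero:
129·0.388·(T − 325) + 677·2.43·(T − 38.7) = 0
1695.2 T = 79933
T ≈ 47.15 °C

T_f ≈ 47.2 °C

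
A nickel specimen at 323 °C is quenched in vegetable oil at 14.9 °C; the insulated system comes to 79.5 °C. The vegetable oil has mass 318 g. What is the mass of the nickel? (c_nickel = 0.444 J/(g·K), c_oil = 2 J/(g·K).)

m ≈ 380 g

Net heat exchanged in the isolated system is zero:
m·0.444·(79.5 − 323) + 318·2·(79.5 − 14.9) = 0
-108.11 m = -41086
m = -41086/-108.11 ≈ 380 g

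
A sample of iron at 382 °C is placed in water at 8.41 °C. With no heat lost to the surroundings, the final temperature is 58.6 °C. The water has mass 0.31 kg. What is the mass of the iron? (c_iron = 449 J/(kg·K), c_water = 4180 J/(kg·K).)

m ≈ 0.448 kg

Taking heat into each body as positive, Σ m c ΔT = 0:
m×449×(58.6 − 382) + 0.31×4180×(58.6 − 8.41) = 0
-145207 m = -65036
m = -65036/-145207 ≈ 0.4479 kg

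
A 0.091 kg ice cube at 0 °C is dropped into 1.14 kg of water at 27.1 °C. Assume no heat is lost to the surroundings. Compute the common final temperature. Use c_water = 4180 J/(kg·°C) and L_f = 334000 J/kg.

T_f ≈ 19.2 °C

Setting the total heat transfer to zero:
latent heat to melt: 0.091·334000 = 30394
  warm the meltwater: 380.38 T
  water: 4765.2(T − 27.1)
5145.6 T = 129137 − 30394 = 98743
T ≈ 19.19 °C — above 0 °C, consistent with complete melting.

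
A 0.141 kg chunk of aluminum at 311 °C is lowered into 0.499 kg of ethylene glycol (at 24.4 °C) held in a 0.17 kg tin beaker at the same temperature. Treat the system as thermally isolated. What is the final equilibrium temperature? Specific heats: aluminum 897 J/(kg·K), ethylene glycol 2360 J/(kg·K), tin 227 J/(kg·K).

T_f is the heat-capacity-weighted average of the initial temperatures:
T_f = (126.48×311 + 1177.6×24.4 + 38.59×24.4) / (126.48 + 1177.6 + 38.59)
    = 69010 / 1342.7 ≈ 51.40 °C

T_f ≈ 51.4 °C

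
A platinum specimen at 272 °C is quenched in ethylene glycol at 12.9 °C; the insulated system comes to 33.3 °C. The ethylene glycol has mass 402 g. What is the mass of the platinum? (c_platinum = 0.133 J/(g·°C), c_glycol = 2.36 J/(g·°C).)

m ≈ 610 g

Heat lost by the platinum = heat gained by the glycol:
m·0.133·(272 − 33.3) = 402·2.36·(33.3 − 12.9)
31.75 m = 19354  ⇒  m ≈ 609.6 g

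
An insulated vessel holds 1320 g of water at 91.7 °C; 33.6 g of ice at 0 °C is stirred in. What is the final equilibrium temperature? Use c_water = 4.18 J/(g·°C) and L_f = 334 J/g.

Energy conservation, ΣQ = 0:
latent heat to melt: 33.6·334 = 11222
  meltwater 0→T: 33.6·4.18·T = 140.45 T
  water cools: 1320·4.18·(T − 91.7) = 5517.6(T − 91.7)
5658 T = 505964 − 11222 = 494742
T ≈ 87.44 °C. Since T > 0 °C, the all-ice-melts assumption holds.

T_f ≈ 87.4 °C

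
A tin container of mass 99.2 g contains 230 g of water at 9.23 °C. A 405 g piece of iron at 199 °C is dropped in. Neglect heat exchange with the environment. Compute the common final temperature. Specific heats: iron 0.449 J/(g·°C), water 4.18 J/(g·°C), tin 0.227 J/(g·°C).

T_f is the heat-capacity-weighted average of the initial temperatures:
T_f = (181.84·199 + 961.4·9.23 + 22.52·9.23) / (181.84 + 961.4 + 22.52)
    = 45269 / 1165.8 ≈ 38.83 °C

T_f ≈ 38.8 °C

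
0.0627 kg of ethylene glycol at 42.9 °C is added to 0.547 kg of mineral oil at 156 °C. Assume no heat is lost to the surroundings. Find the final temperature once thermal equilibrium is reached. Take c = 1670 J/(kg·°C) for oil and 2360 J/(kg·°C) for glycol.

T_f ≈ 140.2 °C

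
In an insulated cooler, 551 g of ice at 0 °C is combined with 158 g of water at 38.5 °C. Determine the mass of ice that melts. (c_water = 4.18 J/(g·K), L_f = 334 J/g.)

Heat available from the water dropping to 0 °C: 158×4.18×38.5 = 25427 J.
To melt every bit of ice: 551×334 = 184034 J.
25427 J < 184034 J, so only part of the ice melts and the system sits at 0 °C.
Mass melted = 25427/334 ≈ 76.13 g.

m_melted ≈ 76.1 g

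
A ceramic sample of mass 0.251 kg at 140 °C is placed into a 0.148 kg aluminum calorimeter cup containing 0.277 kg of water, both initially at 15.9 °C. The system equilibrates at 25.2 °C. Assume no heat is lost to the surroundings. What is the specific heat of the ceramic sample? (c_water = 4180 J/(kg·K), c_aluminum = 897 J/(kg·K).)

Taking heat into each body as positive, Σ m c ΔT = 0:
0.251·c·(25.2 − 140) + 0.277·4180·(25.2 − 15.9) + 0.148·897·(25.2 − 15.9) = 0
-28.81 c = -12003
c = -12003/-28.81 ≈ 416.5 J/(kg·K)

c ≈ 417 J/(kg·K)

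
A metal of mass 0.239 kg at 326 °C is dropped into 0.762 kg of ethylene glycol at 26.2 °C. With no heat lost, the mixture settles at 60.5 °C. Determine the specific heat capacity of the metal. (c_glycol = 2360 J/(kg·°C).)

c ≈ 972 J/(kg·°C)

Heat lost by the metal = heat gained by the glycol:
0.239·c·(326 − 60.5) = 0.762·2360·(60.5 − 26.2)
63.45 c = 61682  ⇒  c ≈ 972.1 J/(kg·°C)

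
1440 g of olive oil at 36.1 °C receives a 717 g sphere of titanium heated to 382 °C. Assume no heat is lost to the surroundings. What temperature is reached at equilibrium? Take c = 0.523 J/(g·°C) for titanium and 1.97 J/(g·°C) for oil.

With ΣQ=0 the equilibrium temperature is the m·c-weighted mean:
T_f = (374.99*382 + 2836.8*36.1) / (374.99 + 2836.8)
    = 245655 / 3211.8 ≈ 76.49 °C

T_f ≈ 76.5 °C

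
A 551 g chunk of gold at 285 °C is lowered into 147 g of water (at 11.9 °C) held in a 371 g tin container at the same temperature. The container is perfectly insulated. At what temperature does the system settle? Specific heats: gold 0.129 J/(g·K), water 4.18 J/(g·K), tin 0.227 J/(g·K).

T_f ≈ 37.1 °C

Setting the total heat transfer to zero:
551×0.129×(T − 285) + 147×4.18×(T − 11.9) + 371×0.227×(T − 11.9) = 0
71.08(T − 285) + 614.46(T − 11.9) + 84.22(T − 11.9) = 0
(71.08 + 614.46 + 84.22) T = 71.08×285 + 614.46×11.9 + 84.22×11.9
T = 28572/769.76 ≈ 37.12 °C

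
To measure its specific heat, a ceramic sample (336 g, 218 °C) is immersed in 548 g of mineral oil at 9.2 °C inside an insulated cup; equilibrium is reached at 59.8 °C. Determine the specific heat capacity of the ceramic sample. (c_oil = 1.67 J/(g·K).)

m_s c (T_s − T_f) = m_oil c_oil (T_f − T_0):
336×c×(218 − 59.8) = 548×1.67×(59.8 − 9.2)
53155 c = 46307  ⇒  c ≈ 0.8712 J/(g·K)

c ≈ 0.871 J/(g·K)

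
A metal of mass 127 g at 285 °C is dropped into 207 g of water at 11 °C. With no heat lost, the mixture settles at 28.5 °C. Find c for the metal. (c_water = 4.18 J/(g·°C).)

c ≈ 0.465 J/(g·°C)

Net heat exchanged in the isolated system is zero:
127×c×(28.5 − 285) + 207×4.18×(28.5 − 11) = 0
-32576 c = -15142
c = -15142/-32576 ≈ 0.4648 J/(g·°C)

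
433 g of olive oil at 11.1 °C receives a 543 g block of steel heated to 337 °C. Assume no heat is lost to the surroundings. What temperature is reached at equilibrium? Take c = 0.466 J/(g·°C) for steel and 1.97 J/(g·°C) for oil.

T_f ≈ 85.7 °C

|Q_steel| = |Q_oil|:
543×0.466×(337 − T) = 433×1.97×(T − 11.1)
253.04(337 − T) = 853.01(T − 11.1)
1106 T = 94742  ⇒  T ≈ 85.66 °C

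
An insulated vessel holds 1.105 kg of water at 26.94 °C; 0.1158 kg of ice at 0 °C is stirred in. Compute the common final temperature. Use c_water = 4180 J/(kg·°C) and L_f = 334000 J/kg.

T_f ≈ 16.8 °C

Conservation of energy gives ΣQ = 0:
melt ice: 0.1158·334000 = 38677; meltwater 0→T: 0.1158·4180·T = 484.04 T; water cools: 1.105·4180·(T − 26.94) = 4618.9(T − 26.94)
5102.9 T = 124433 − 38677 = 85756
T ≈ 16.81 °C. Since T > 0 °C, the all-ice-melts assumption holds.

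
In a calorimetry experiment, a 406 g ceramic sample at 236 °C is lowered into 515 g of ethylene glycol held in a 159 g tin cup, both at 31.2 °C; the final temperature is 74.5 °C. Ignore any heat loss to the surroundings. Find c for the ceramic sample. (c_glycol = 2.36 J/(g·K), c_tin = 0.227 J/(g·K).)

c ≈ 0.826 J/(g·K)

Conservation of energy gives ΣQ = 0:
406×c×(74.5 − 236) + 515×2.36×(74.5 − 31.2) + 159×0.227×(74.5 − 31.2) = 0
-65569 c = -54190
c = -54190/-65569 ≈ 0.8265 J/(g·K)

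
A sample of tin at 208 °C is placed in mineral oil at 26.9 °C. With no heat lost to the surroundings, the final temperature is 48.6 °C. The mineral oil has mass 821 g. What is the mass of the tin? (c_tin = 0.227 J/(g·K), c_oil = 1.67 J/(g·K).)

m ≈ 822 g

Energy conservation, ΣQ = 0:
m×0.227×(48.6 − 208) + 821×1.67×(48.6 − 26.9) = 0
-36.18 m = -29752
m = -29752/-36.18 ≈ 822.3 g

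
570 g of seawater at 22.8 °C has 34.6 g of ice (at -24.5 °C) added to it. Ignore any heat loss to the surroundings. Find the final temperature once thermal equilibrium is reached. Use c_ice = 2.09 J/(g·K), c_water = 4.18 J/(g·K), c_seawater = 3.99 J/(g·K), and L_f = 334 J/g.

T_f ≈ 15.9 °C

Energy balance with sensible and latent terms:
ice -24.5→0 °C: 34.6·2.09·24.5 = 1771.7; latent heat to melt: 34.6·334 = 11556; warm the meltwater: 144.63 T; seawater cools: 570·3.99·(T − 22.8) = 2274.3(T − 22.8)
2418.9 T = 51854 − 13328 = 38526
T ≈ 15.93 °C (positive, so assuming full melt was valid).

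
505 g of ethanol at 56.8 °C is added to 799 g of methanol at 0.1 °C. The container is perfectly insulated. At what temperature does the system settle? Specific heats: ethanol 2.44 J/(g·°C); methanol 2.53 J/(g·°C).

Energy conservation, ΣQ = 0:
505×2.44×(T − 56.8) + 799×2.53×(T − 0.1) = 0
1232.2(T − 56.8) + 2021.5(T − 0.1) = 0
(1232.2 + 2021.5) T = 1232.2×56.8 + 2021.5×0.1
T = 70191/3253.7 ≈ 21.57 °C

T_f ≈ 21.6 °C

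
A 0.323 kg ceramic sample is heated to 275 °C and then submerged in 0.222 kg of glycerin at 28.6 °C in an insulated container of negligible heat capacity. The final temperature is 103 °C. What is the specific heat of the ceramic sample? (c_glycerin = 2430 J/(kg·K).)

c ≈ 722 J/(kg·K)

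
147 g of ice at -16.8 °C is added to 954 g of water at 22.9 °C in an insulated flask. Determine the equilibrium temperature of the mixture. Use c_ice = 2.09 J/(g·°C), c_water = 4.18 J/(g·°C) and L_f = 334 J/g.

Taking heat into each body as positive, Σ m c ΔT = 0:
warm ice to 0 °C: 147·2.09·(0 − (-16.8)) = 5161.5; latent heat to melt: 147·334 = 49098; warm the meltwater: 614.46 T; water: 3987.7(T − 22.9)
4602.2 T = 91319 − 54259 = 37059
T ≈ 8.05 °C (positive, so assuming full melt was valid).

T_f ≈ 8.1 °C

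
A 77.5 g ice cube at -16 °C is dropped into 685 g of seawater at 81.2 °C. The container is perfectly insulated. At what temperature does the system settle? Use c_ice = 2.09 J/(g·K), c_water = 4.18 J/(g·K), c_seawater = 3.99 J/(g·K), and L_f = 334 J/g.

T_f ≈ 63.3 °C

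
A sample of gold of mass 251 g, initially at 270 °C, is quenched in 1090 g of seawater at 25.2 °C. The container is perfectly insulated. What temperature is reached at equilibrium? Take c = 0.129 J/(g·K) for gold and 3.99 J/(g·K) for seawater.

Set heat shed by the hot body equal to heat absorbed by the cold body:
251*0.129*(270 − T) = 1090*3.99*(T − 25.2)
32.38(270 − T) = 4349.1(T − 25.2)
4381.5 T = 118340  ⇒  T ≈ 27.01 °C

T_f ≈ 27.0 °C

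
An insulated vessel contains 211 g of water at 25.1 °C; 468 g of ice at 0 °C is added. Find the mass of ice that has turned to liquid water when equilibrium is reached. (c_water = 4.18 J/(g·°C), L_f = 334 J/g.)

Water can give up m c ΔT = 211×4.18×25.1 = 22138 J before reaching 0 °C.
Melting all 468 g of ice would need 468×334 = 156312 J.
Since 22138 < 156312 J, not all the ice melts; equilibrium is at 0 °C.
m_melt = 22138 / L_f = 66.28 g.

m_melted ≈ 66.3 g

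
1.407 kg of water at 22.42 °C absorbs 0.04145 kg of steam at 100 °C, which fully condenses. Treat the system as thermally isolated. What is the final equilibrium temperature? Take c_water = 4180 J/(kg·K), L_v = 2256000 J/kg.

Heat gained plus heat lost sum to zero:
latent heat released on condensation: 0.04145×2256000 = 93511
  condensate cools 100→T: 0.04145×4180×(T − 100) = 173.26(T − 100)
  water warms: 1.407×4180×(T − 22.42) = 5881.3(T − 22.42)
6054.5 T = 93511 + 17326 + 131858 = 242695
T ≈ 40.08 °C — below 100 °C, confirming all the steam condensed.

T_f ≈ 40.1 °C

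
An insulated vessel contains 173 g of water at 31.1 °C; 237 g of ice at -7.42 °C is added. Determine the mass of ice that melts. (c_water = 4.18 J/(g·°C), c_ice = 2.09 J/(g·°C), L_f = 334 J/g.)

m_melted ≈ 56.3 g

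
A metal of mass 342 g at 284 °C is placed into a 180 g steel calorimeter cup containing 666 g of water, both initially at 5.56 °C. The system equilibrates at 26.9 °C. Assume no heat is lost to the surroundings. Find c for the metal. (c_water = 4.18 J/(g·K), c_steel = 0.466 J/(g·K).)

Heat gained plus heat lost sum to zero:
342·c·(26.9 − 284) + 666·4.18·(26.9 − 5.56) + 180·0.466·(26.9 − 5.56) = 0
-87928 c = -61198
c = -61198/-87928 ≈ 0.696 J/(g·K)

c ≈ 0.696 J/(g·K)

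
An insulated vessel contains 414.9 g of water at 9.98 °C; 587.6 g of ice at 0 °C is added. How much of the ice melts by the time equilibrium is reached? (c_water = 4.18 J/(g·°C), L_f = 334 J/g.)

Cooling the water to 0 °C releases 414.9×4.18×9.98 = 17308 J.
Fully melting the ice requires m_ice L_f = 587.6×334 = 196258 J.
That's not enough to melt it all — equilibrium is at 0 °C with ice remaining.
m_melt = 17308 / L_f = 51.82 g.

m_melted ≈ 51.8 g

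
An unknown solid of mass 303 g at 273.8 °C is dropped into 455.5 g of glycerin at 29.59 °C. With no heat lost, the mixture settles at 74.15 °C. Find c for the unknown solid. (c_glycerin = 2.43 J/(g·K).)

c ≈ 0.815 J/(g·K)

m_s c (T_s − T_f) = m_glycerin c_glycerin (T_f − T_0):
303·c·(273.8 − 74.15) = 455.5·2.43·(74.15 − 29.59)
60494 c = 49322  ⇒  c ≈ 0.8153 J/(g·K)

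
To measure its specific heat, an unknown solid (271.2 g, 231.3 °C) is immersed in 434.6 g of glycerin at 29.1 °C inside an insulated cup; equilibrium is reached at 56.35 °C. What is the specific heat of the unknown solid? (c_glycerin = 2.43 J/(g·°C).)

c ≈ 0.607 J/(g·°C)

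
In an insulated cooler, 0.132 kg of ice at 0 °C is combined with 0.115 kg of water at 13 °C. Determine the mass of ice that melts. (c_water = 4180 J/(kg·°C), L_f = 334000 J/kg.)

Water can give up m c ΔT = 0.115·4180·13 = 6249.1 J before reaching 0 °C.
Melting all 0.132 kg of ice would need 0.132·334000 = 44088 J.
Since 6249.1 < 44088 J, not all the ice melts; equilibrium is at 0 °C.
m_melted·334000 = 6249.1  ⇒  m_melted ≈ 0.01871 kg.

m_melted ≈ 0.0187 kg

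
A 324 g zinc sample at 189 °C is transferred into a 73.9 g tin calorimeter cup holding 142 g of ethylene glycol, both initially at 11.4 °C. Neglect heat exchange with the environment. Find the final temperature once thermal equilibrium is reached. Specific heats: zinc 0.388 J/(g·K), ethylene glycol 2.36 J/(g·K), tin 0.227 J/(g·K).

Taking heat into each body as positive, Σ m c ΔT = 0:
324×0.388×(T − 189) + 142×2.36×(T − 11.4) + 73.9×0.227×(T − 11.4) = 0
(125.71 + 335.12 + 16.78) T = 125.71×189 + 335.12×11.4 + 16.78×11.4
T ≈ 58.15 °C

T_f ≈ 58.1 °C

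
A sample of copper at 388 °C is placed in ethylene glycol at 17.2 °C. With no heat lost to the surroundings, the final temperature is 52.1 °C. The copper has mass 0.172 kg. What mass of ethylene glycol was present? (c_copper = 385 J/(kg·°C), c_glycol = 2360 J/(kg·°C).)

Let T be the final temperature. ΣQ_i = 0:
0.172·385·(52.1 − 388) + m·2360·(52.1 − 17.2) = 0
82364 m = 22243
m = 22243/82364 ≈ 0.2701 kg

m ≈ 0.27 kg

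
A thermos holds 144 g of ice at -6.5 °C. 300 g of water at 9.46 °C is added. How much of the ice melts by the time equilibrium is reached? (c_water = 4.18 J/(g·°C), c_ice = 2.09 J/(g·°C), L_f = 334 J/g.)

m_melted ≈ 29.7 g

Water can give up m c ΔT = 300·4.18·9.46 = 11863 J before reaching 0 °C.
Of that, 144·2.09·6.5 = 1956.2 J goes to bring the ice to 0 °C, leaving 9906.6 J.
Fully melting the ice requires m_ice L_f = 144·334 = 48096 J.
9906.6 J < 48096 J, so only part of the ice melts and the system sits at 0 °C.
m_melted·334 = 9906.6  ⇒  m_melted ≈ 29.66 g.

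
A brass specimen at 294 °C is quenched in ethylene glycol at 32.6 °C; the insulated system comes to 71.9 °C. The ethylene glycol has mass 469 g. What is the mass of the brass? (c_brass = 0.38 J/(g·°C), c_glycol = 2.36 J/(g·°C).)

Taking heat into each body as positive, Σ m c ΔT = 0:
m·0.38·(71.9 − 294) + 469·2.36·(71.9 − 32.6) = 0
-84.4 m = -43499
m = -43499/-84.4 ≈ 515.4 g

m ≈ 515 g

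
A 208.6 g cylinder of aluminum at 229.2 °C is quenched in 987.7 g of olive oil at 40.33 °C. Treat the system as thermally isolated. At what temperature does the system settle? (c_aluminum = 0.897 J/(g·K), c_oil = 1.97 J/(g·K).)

T_f ≈ 56.9 °C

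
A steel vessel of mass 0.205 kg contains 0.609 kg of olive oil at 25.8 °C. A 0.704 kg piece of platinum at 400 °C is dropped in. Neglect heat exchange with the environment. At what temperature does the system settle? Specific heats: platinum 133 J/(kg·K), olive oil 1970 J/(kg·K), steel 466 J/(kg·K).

Taking heat into each body as positive, Σ m c ΔT = 0:
0.704*133*(T − 400) + 0.609*1970*(T − 25.8) + 0.205*466*(T − 25.8) = 0
1388.9 T = 70871
T ≈ 51.03 °C

T_f ≈ 51.0 °C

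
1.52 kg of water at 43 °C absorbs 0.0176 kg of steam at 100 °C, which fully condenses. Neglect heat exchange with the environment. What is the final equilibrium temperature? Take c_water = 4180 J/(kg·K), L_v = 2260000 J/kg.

T_f ≈ 49.8 °C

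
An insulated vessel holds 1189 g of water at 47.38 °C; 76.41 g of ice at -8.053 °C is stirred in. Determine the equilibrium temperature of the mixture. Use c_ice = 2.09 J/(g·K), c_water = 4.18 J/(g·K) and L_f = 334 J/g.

Setting the total heat transfer to zero:
ice -8.053→0 °C: 76.41·2.09·8.053 = 1286
  fusion: m_ice L_f = 76.41·334 = 25521
  meltwater 0→T: 76.41·4.18·T = 319.39 T
  water cools: 1189·4.18·(T − 47.38) = 4970(T − 47.38)
5289.4 T = 235480 − 26807 = 208673
T ≈ 39.45 °C. Since T > 0 °C, the all-ice-melts assumption holds.

T_f ≈ 39.5 °C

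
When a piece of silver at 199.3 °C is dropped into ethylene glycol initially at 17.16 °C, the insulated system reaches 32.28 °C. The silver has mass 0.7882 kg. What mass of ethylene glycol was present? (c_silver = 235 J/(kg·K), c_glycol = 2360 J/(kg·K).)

|Q_silver| = |Q_glycol|:
0.7882·235·(199.3 − 32.28) = m·2360·(32.28 − 17.16)
35683 m = 30937  ⇒  m ≈ 0.867 kg

m ≈ 0.867 kg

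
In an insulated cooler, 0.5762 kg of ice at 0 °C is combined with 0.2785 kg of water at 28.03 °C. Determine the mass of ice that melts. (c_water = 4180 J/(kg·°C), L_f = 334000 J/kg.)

m_melted ≈ 0.0977 kg

Water can give up m c ΔT = 0.2785·4180·28.03 = 32631 J before reaching 0 °C.
Melting all 0.5762 kg of ice would need 0.5762·334000 = 192451 J.
That's not enough to melt it all — equilibrium is at 0 °C with ice remaining.
Mass melted = 32631/334000 ≈ 0.0977 kg.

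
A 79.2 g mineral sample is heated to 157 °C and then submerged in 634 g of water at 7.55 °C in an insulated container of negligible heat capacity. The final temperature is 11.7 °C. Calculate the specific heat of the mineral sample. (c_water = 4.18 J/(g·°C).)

c ≈ 0.956 J/(g·°C)

Conservation of energy gives ΣQ = 0:
79.2×c×(11.7 − 157) + 634×4.18×(11.7 − 7.55) = 0
-11508 c = -10998
c = -10998/-11508 ≈ 0.9557 J/(g·°C)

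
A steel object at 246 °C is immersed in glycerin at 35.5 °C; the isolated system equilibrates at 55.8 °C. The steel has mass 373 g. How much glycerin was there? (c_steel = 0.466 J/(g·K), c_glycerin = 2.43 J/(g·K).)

Heat lost by the steel = heat gained by the glycerin:
373×0.466×(246 − 55.8) = m×2.43×(55.8 − 35.5)
49.33 m = 33060  ⇒  m ≈ 670.2 g

m ≈ 670 g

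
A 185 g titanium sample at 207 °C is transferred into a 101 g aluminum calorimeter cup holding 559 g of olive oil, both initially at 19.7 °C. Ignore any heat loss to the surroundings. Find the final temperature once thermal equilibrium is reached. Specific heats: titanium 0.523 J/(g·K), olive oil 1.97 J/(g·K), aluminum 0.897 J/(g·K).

T_f ≈ 33.8 °C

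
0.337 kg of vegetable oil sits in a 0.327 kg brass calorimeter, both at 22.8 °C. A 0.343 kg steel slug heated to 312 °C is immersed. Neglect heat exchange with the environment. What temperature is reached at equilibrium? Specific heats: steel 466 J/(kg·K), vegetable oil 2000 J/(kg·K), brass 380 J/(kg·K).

T_f ≈ 71.0 °C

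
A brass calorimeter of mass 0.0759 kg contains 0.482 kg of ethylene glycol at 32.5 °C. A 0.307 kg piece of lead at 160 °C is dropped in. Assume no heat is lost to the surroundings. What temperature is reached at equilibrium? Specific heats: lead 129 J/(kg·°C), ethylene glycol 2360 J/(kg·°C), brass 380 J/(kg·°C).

T_f ≈ 36.7 °C

Let T be the final temperature. ΣQ_i = 0:
0.307*129*(T − 160) + 0.482*2360*(T − 32.5) + 0.0759*380*(T − 32.5) = 0
39.6(T − 160) + 1137.5(T − 32.5) + 28.84(T − 32.5) = 0
1206 T = 44243
T = 44243 / 1206 = 36.7 °C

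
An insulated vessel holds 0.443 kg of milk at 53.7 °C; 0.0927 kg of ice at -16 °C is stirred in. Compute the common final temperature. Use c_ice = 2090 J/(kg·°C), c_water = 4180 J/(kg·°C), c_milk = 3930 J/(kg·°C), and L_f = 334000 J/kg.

Energy conservation, ΣQ = 0:
ice -16→0 °C: 0.0927×2090×16 = 3099.9
  fusion: m_ice L_f = 0.0927×334000 = 30962
  meltwater 0→T: 0.0927×4180×T = 387.49 T
  milk: 1741(T − 53.7)
2128.5 T = 93491 − 34062 = 59429
T ≈ 27.92 °C. Since T > 0 °C, the all-ice-melts assumption holds.

T_f ≈ 27.9 °C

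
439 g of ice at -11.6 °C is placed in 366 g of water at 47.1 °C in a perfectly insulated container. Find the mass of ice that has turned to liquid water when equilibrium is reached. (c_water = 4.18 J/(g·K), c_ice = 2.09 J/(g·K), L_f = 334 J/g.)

m_melted ≈ 184 g

Water can give up m c ΔT = 366×4.18×47.1 = 72057 J before reaching 0 °C.
Warming the ice to 0 °C takes 439×2.09×11.6 = 10643 J, leaving 61414 J for melting.
To melt every bit of ice: 439×334 = 146626 J.
That's not enough to melt it all — equilibrium is at 0 °C with ice remaining.
m_melted×334 = 61414  ⇒  m_melted ≈ 183.9 g.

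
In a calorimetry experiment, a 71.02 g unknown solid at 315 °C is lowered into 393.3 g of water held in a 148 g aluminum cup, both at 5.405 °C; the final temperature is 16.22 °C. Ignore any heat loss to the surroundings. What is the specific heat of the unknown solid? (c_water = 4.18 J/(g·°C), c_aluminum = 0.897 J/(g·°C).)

c ≈ 0.906 J/(g·°C)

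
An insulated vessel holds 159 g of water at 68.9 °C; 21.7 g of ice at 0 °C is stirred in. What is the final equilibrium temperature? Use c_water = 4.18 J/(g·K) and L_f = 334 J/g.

Conservation of energy gives ΣQ = 0:
latent heat to melt: 21.7×334 = 7247.8; warm the meltwater: 90.71 T; water: 664.62(T − 68.9)
755.33 T = 45792 − 7247.8 = 38545
T ≈ 51.03 °C (positive, so assuming full melt was valid).

T_f ≈ 51.0 °C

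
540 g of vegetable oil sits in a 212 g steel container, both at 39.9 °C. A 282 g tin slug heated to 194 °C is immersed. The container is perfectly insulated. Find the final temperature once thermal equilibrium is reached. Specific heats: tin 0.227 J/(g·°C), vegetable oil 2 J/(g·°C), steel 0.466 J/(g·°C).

T_f ≈ 47.8 °C

Heat gained plus heat lost sum to zero:
282*0.227*(T − 194) + 540*2*(T − 39.9) + 212*0.466*(T − 39.9) = 0
64.01(T − 194) + 1080(T − 39.9) + 98.79(T − 39.9) = 0
1242.8 T = 59453
T = 59453 / 1242.8 = 47.8 °C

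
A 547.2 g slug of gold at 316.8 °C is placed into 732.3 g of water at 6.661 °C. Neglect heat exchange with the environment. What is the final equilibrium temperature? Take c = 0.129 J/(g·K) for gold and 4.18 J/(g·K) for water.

T_f ≈ 13.7 °C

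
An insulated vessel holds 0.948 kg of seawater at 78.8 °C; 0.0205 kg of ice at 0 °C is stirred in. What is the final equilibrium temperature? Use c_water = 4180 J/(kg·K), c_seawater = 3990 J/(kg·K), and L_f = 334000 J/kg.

T_f ≈ 75.3 °C

Taking heat into each body as positive, Σ m c ΔT = 0:
latent heat to melt: 0.0205·334000 = 6847
  warm the meltwater: 85.69 T
  seawater: 3782.5(T − 78.8)
3868.2 T = 298063 − 6847 = 291216
T ≈ 75.28 °C (positive, so assuming full melt was valid).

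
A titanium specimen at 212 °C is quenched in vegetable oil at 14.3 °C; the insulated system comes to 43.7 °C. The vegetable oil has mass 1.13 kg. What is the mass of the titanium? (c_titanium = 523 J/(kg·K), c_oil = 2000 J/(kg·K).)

m ≈ 0.755 kg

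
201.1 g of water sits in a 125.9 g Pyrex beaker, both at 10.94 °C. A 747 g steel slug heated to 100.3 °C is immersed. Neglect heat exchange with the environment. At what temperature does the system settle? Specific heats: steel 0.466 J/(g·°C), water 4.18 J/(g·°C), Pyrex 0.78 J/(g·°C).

T_f ≈ 35.1 °C

Energy conservation, ΣQ = 0:
747*0.466*(T − 100.3) + 201.1*4.18*(T − 10.94) + 125.9*0.78*(T − 10.94) = 0
348.1(T − 100.3) + 840.6(T − 10.94) + 98.2(T − 10.94) = 0
(348.1 + 840.6 + 98.2) T = 348.1*100.3 + 840.6*10.94 + 98.2*10.94
T ≈ 35.11 °C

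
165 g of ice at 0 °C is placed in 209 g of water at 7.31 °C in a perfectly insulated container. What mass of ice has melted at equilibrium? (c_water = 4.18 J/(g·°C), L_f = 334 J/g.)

m_melted ≈ 19.1 g

Cooling the water to 0 °C releases 209×4.18×7.31 = 6386.2 J.
To melt every bit of ice: 165×334 = 55110 J.
6386.2 J < 55110 J, so only part of the ice melts and the system sits at 0 °C.
m_melt = 6386.2 / L_f = 19.12 g.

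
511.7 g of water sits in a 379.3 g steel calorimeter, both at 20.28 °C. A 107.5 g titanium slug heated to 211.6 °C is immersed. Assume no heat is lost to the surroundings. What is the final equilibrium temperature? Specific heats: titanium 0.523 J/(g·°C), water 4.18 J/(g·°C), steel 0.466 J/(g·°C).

Net heat exchanged in the isolated system is zero:
107.5×0.523×(T − 211.6) + 511.7×4.18×(T − 20.28) + 379.3×0.466×(T − 20.28) = 0
2371.9 T = 58858
T ≈ 24.82 °C

T_f ≈ 24.8 °C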